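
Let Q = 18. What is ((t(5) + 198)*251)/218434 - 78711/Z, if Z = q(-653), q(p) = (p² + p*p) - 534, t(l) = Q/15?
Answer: 63550898997/465419508140 ≈ 0.13655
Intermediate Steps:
t(l) = 6/5 (t(l) = 18/15 = 18*(1/15) = 6/5)
q(p) = -534 + 2*p² (q(p) = (p² + p²) - 534 = 2*p² - 534 = -534 + 2*p²)
Z = 852284 (Z = -534 + 2*(-653)² = -534 + 2*426409 = -534 + 852818 = 852284)
((t(5) + 198)*251)/218434 - 78711/Z = ((6/5 + 198)*251)/218434 - 78711/852284 = ((996/5)*251)*(1/218434) - 78711*1/852284 = (249996/5)*(1/218434) - 78711/852284 = 124998/546085 - 78711/852284 = 63550898997/465419508140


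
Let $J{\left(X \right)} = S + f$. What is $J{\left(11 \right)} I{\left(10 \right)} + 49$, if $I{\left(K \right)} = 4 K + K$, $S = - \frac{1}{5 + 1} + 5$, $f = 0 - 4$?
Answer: $\frac{272}{3} \approx 90.667$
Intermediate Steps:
$f = -4$
$S = \frac{29}{6}$ ($S = - \frac{1}{6} + 5 = \frac{29}{6} \approx 4.8333$)
$I{\left(K \right)} = 5 K$
$J{\left(X \right)} = \frac{5}{6}$ ($J{\left(X \right)} = \frac{29}{6} - 4 = \frac{5}{6}$)
$J{\left(11 \right)} I{\left(10 \right)} + 49 = \frac{5 \cdot 5 \cdot 10}{6} + 49 = \frac{5}{6} \cdot 50 + 49 = \frac{125}{3} + 49 = \frac{272}{3}$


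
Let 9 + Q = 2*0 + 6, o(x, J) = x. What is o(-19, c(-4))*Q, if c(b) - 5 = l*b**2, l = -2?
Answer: 57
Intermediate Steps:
c(b) = 5 - 2*b**2
Q = -3 (Q = -9 + (2*0 + 6) = -9 + (0 + 6) = -9 + 6 = -3)
o(-19, c(-4))*Q = -19*(-3) = 57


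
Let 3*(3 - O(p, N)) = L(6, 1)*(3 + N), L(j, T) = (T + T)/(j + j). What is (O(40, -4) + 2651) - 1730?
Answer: 16633/18 ≈ 924.06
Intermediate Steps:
L(j, T) = T/j (L(j, T) = (2*T)/((2*j)) = (2*T)*(1/(2*j)) = T/j)
O(p, N) = 17/6 - N/18 (O(p, N) = 3 - 1/6*(3 + N)/3 = 3 - 1*(1/6)*(3 + N)/3 = 3 - (3 + N)/18 = 3 - (1/2 + N/6)/3 = 3 + (-1/6 - N/18) = 17/6 - N/18)
(O(40, -4) + 2651) - 1730 = ((17/6 - 1/18*(-4)) + 2651) - 1730 = ((17/6 + 2/9) + 2651) - 1730 = (55/18 + 2651) - 1730 = 47773/18 - 1730 = 16633/18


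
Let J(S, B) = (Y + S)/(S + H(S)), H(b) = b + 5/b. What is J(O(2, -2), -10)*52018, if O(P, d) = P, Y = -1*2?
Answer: 0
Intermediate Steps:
Y = -2
J(S, B) = (-2 + S)/(2*S + 5/S) (J(S, B) = (-2 + S)/(S + (S + 5/S)) = (-2 + S)/(2*S + 5/S))
J(O(2, -2), -10)*52018 = (2*(-2 + 2)/(5 + 2*2²))*52018 = (2*0/(5 + 2*4))*52018 = (2*0/(5 + 8))*52018 = (2*0/13)*52018 = (2*(1/13)*0)*52018 = 0*52018 = 0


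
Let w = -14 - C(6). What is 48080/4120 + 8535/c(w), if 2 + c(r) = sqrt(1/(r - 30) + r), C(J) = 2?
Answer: 2*(-20164123*I + 601*sqrt(33902))/(103*(sqrt(33902) + 92*I)) ≈ -840.9 - 1706.3*I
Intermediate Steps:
w = -16 (w = -14 - 1*2 = -14 - 2 = -16)
c(r) = -2 + sqrt(r + 1/(-30 + r)) (c(r) = -2 + sqrt(1/(r - 30) + r) = -2 + sqrt(1/(-30 + r) + r) = -2 + sqrt(r + 1/(-30 + r)))
48080/4120 + 8535/c(w) = 48080/4120 + 8535/(-2 + sqrt((1 - 16*(-30 - 16))/(-30 - 16))) = 48080*(1/4120) + 8535/(-2 + sqrt((1 - 16*(-46))/(-46))) = 1202/103 + 8535/(-2 + sqrt(-(1 + 736)/46)) = 1202/103 + 8535/(-2 + sqrt(-1/46*737)) = 1202/103 + 8535/(-2 + sqrt(-737/46)) = 1202/103 + 8535/(-2 + I*sqrt(33902)/46)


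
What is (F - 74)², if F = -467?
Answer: 292681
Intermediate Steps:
(F - 74)² = (-467 - 74)² = (-541)² = 292681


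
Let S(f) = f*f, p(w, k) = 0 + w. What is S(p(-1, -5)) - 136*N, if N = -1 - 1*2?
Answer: 409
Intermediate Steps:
p(w, k) = w
S(f) = f²
N = -3 (N = -1 - 2 = -3)
S(p(-1, -5)) - 136*N = (-1)² - 136*(-3) = 1 + 408 = 409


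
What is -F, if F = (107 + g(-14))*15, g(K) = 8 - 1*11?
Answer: -1560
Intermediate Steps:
g(K) = -3 (g(K) = 8 - 11 = -3)
F = 1560 (F = (107 - 3)*15 = 104*15 = 1560)
-F = -1*1560 = -1560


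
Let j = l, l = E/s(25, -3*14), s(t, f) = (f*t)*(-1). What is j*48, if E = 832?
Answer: 6656/175 ≈ 38.034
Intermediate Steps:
s(t, f) = -f*t
l = 416/525 (l = 832/((-1*(-3*14)*25)) = 832/((-1*(-42)*25)) = 832/1050 = 832*(1/1050) = 416/525 ≈ 0.79238)
j = 416/525 ≈ 0.79238
j*48 = (416/525)*48 = 6656/175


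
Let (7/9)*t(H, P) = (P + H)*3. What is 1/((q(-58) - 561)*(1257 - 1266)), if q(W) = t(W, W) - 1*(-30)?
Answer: 7/61641 ≈ 0.00011356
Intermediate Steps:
t(H, P) = 27*H/7 + 27*P/7 (t(H, P) = 9*((P + H)*3)/7 = 9*((H + P)*3)/7 = 9*(3*H + 3*P)/7 = 27*H/7 + 27*P/7)
q(W) = 30 + 54*W/7 (q(W) = (27*W/7 + 27*W/7) - 1*(-30) = 54*W/7 + 30 = 30 + 54*W/7)
1/((q(-58) - 561)*(1257 - 1266)) = 1/(((30 + (54/7)*(-58)) - 561)*(1257 - 1266)) = 1/(((30 - 3132/7) - 561)*(-9)) = 1/((-2922/7 - 561)*(-9)) = 1/(-6849/7*(-9)) = 1/(61641/7) = 7/61641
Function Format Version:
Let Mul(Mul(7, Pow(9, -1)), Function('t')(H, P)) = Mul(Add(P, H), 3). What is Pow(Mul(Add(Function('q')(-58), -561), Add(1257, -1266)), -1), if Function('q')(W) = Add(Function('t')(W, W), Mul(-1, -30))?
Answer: Rational(7, 61641) ≈ 0.00011356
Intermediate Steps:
Function('t')(H, P) = Add(Mul(Rational(27, 7), H), Mul(Rational(27, 7), P)) (Function('t')(H, P) = Mul(Rational(9, 7), Mul(Add(P, H), 3)) = Mul(Rational(9, 7), Mul(Add(H, P), 3)) = Mul(Rational(9, 7), Add(Mul(3, H), Mul(3, P))) = Add(Mul(Rational(27, 7), H), Mul(Rational(27, 7), P)))
Function('q')(W) = Add(30, Mul(Rational(54, 7), W)) (Function('q')(W) = Add(Add(Mul(Rational(27, 7), W), Mul(Rational(27, 7), W)), Mul(-1, -30)) = Add(Mul(Rational(54, 7), W), 30) = Add(30, Mul(Rational(54, 7), W)))
Pow(Mul(Add(Function('q')(-58), -561), Add(1257, -1266)), -1) = Pow(Mul(Add(Add(30, Mul(Rational(54, 7), -58)), -561), Add(1257, -1266)), -1) = Pow(Mul(Add(Add(30, Rational(-3132, 7)), -561), -9), -1) = Pow(Mul(Add(Rational(-2922, 7), -561), -9), -1) = Pow(Mul(Rational(-6849, 7), -9), -1) = Pow(Rational(61641, 7), -1) = Rational(7, 61641)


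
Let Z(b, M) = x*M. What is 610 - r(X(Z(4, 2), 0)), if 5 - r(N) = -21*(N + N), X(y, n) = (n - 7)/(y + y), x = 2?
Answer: 2567/4 ≈ 641.75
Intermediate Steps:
Z(b, M) = 2*M
X(y, n) = (-7 + n)/(2*y) (X(y, n) = (-7 + n)/((2*y)) = (-7 + n)*(1/(2*y)) = (-7 + n)/(2*y))
r(N) = 5 + 42*N (r(N) = 5 - (-21)*(N + N) = 5 - (-21)*2*N = 5 - (-42)*N = 5 + 42*N)
610 - r(X(Z(4, 2), 0)) = 610 - (5 + 42*((-7 + 0)/(2*((2*2))))) = 610 - (5 + 42*((½)*(-7)/4)) = 610 - (5 + 42*((½)*(¼)*(-7))) = 610 - (5 + 42*(-7/8)) = 610 - (5 - 147/4) = 610 - 1*(-127/4) = 610 + 127/4 = 2567/4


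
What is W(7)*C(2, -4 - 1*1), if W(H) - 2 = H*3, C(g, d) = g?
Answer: 46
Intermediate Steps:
W(H) = 2 + 3*H (W(H) = 2 + H*3 = 2 + 3*H)
W(7)*C(2, -4 - 1*1) = (2 + 3*7)*2 = (2 + 21)*2 = 23*2 = 46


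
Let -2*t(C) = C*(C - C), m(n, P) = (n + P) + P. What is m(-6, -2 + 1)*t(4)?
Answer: 0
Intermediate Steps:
m(n, P) = n + 2*P (m(n, P) = (P + n) + P = n + 2*P)
t(C) = 0 (t(C) = -C*(C - C)/2 = -C*0/2 = -1/2*0 = 0)
m(-6, -2 + 1)*t(4) = (-6 + 2*(-2 + 1))*0 = (-6 + 2*(-1))*0 = (-6 - 2)*0 = -8*0 = 0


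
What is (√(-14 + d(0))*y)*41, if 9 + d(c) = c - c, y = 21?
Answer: 861*I*√23 ≈ 4129.2*I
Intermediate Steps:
d(c) = -9 (d(c) = -9 + (c - c) = -9 + 0 = -9)
(√(-14 + d(0))*y)*41 = (√(-14 - 9)*21)*41 = (√(-23)*21)*41 = ((I*√23)*21)*41 = (21*I*√23)*41 = 861*I*√23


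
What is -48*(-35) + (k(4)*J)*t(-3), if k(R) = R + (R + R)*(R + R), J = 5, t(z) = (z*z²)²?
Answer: 249540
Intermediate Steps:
t(z) = z⁶ (t(z) = (z³)² = z⁶)
k(R) = R + 4*R² (k(R) = R + (2*R)*(2*R) = R + 4*R²)
-48*(-35) + (k(4)*J)*t(-3) = -48*(-35) + ((4*(1 + 4*4))*5)*(-3)⁶ = 1680 + ((4*(1 + 16))*5)*729 = 1680 + ((4*17)*5)*729 = 1680 + (68*5)*729 = 1680 + 340*729 = 1680 + 247860 = 249540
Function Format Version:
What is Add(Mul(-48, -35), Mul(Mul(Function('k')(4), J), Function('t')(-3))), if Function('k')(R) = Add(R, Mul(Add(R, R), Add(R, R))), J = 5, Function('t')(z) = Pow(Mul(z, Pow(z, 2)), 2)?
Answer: 249540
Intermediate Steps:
Function('t')(z) = Pow(z, 6) (Function('t')(z) = Pow(Pow(z, 3), 2) = Pow(z, 6))
Function('k')(R) = Add(R, Mul(4, Pow(R, 2))) (Function('k')(R) = Add(R, Mul(Mul(2, R), Mul(2, R))) = Add(R, Mul(4, Pow(R, 2))))
Add(Mul(-48, -35), Mul(Mul(Function('k')(4), J), Function('t')(-3))) = Add(Mul(-48, -35), Mul(Mul(Mul(4, Add(1, Mul(4, 4))), 5), Pow(-3, 6))) = Add(1680, Mul(Mul(Mul(4, Add(1, 16)), 5), 729)) = Add(1680, Mul(Mul(Mul(4, 17), 5), 729)) = Add(1680, Mul(Mul(68, 5), 729)) = Add(1680, Mul(340, 729)) = Add(1680, 247860) = 249540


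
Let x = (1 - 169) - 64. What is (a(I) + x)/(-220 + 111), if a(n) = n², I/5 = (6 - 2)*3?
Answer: -3368/109 ≈ -30.899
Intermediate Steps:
I = 60 (I = 5*((6 - 2)*3) = 5*(4*3) = 5*12 = 60)
x = -232 (x = -168 - 64 = -232)
(a(I) + x)/(-220 + 111) = (60² - 232)/(-220 + 111) = (3600 - 232)/(-109) = 3368*(-1/109) = -3368/109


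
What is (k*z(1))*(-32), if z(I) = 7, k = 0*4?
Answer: 0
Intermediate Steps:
k = 0
(k*z(1))*(-32) = (0*7)*(-32) = 0*(-32) = 0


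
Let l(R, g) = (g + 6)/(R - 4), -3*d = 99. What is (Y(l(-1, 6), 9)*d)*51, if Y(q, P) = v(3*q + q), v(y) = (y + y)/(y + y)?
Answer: -1683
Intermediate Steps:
d = -33 (d = -⅓*99 = -33)
l(R, g) = (6 + g)/(-4 + R)
v(y) = 1 (v(y) = (2*y)/((2*y)) = (2*y)*(1/(2*y)) = 1)
Y(q, P) = 1
(Y(l(-1, 6), 9)*d)*51 = (1*(-33))*51 = -33*51 = -1683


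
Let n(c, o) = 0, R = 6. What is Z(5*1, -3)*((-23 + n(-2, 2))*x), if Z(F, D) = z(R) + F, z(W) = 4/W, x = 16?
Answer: -6256/3 ≈ -2085.3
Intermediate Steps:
Z(F, D) = ⅔ + F (Z(F, D) = 4/6 + F = 4*(⅙) + F = ⅔ + F)
Z(5*1, -3)*((-23 + n(-2, 2))*x) = (⅔ + 5*1)*((-23 + 0)*16) = (⅔ + 5)*(-23*16) = (17/3)*(-368) = -6256/3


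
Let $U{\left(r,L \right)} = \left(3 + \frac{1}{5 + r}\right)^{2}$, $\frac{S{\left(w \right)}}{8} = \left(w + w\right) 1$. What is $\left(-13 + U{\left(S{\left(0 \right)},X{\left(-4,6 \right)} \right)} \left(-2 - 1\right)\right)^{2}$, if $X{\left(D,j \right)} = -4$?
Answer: $\frac{1194649}{625} \approx 1911.4$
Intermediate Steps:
$S{\left(w \right)} = 16 w$ ($S{\left(w \right)} = 8 \left(w + w\right) 1 = 8 \cdot 2 w 1 = 8 \cdot 2 w = 16 w$)
$\left(-13 + U{\left(S{\left(0 \right)},X{\left(-4,6 \right)} \right)} \left(-2 - 1\right)\right)^{2} = \left(-13 + \frac{\left(16 + 3 \cdot 16 \cdot 0\right)^{2}}{\left(5 + 16 \cdot 0\right)^{2}} \left(-2 - 1\right)\right)^{2} = \left(-13 + \frac{\left(16 + 3 \cdot 0\right)^{2}}{\left(5 + 0\right)^{2}} \left(-3\right)\right)^{2} = \left(-13 + \frac{\left(16 + 0\right)^{2}}{25} \left(-3\right)\right)^{2} = \left(-13 + \frac{16^{2}}{25} \left(-3\right)\right)^{2} = \left(-13 + \frac{1}{25} \cdot 256 \left(-3\right)\right)^{2} = \left(-13 + \frac{256}{25} \left(-3\right)\right)^{2} = \left(-13 - \frac{768}{25}\right)^{2} = \left(- \frac{1093}{25}\right)^{2} = \frac{1194649}{625}$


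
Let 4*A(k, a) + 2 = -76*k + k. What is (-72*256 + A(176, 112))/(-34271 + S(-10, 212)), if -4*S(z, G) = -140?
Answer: 43465/68472 ≈ 0.63478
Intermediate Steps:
S(z, G) = 35 (S(z, G) = -¼*(-140) = 35)
A(k, a) = -½ - 75*k/4 (A(k, a) = -½ + (-76*k + k)/4 = -½ + (-75*k)/4 = -½ - 75*k/4)
(-72*256 + A(176, 112))/(-34271 + S(-10, 212)) = (-72*256 + (-½ - 75/4*176))/(-34271 + 35) = (-18432 + (-½ - 3300))/(-34236) = (-18432 - 6601/2)*(-1/34236) = -43465/2*(-1/34236) = 43465/68472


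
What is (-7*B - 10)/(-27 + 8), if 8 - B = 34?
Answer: -172/19 ≈ -9.0526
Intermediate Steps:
B = -26 (B = 8 - 1*34 = 8 - 34 = -26)
(-7*B - 10)/(-27 + 8) = (-7*(-26) - 10)/(-27 + 8) = (182 - 10)/(-19) = 172*(-1/19) = -172/19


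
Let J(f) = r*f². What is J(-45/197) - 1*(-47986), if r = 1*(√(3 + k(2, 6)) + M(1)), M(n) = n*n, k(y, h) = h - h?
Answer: 1862290699/38809 + 2025*√3/38809 ≈ 47986.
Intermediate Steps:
k(y, h) = 0
M(n) = n²
r = 1 + √3 (r = 1*(√(3 + 0) + 1²) = 1*(√3 + 1) = 1*(1 + √3) = 1 + √3 ≈ 2.7321)
J(f) = f²*(1 + √3) (J(f) = (1 + √3)*f² = f²*(1 + √3))
J(-45/197) - 1*(-47986) = (-45/197)²*(1 + √3) - 1*(-47986) = (-45*1/197)²*(1 + √3) + 47986 = (-45/197)²*(1 + √3) + 47986 = 2025*(1 + √3)/38809 + 47986 = (2025/38809 + 2025*√3/38809) + 47986 = 1862290699/38809 + 2025*√3/38809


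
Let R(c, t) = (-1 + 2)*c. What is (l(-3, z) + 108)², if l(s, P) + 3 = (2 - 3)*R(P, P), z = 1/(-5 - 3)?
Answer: 707281/64 ≈ 11051.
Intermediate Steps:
R(c, t) = c (R(c, t) = 1*c = c)
z = -⅛ (z = 1/(-8) = -⅛ ≈ -0.12500)
l(s, P) = -3 - P (l(s, P) = -3 + (2 - 3)*P = -3 - P)
(l(-3, z) + 108)² = ((-3 - 1*(-⅛)) + 108)² = ((-3 + ⅛) + 108)² = (-23/8 + 108)² = (841/8)² = 707281/64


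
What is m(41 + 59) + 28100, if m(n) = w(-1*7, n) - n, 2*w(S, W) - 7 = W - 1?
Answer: 28053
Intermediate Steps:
w(S, W) = 3 + W/2 (w(S, W) = 7/2 + (W - 1)/2 = 7/2 + (-1 + W)/2 = 7/2 + (-½ + W/2) = 3 + W/2)
m(n) = 3 - n/2 (m(n) = (3 + n/2) - n = 3 - n/2)
m(41 + 59) + 28100 = (3 - (41 + 59)/2) + 28100 = (3 - ½*100) + 28100 = (3 - 50) + 28100 = -47 + 28100 = 28053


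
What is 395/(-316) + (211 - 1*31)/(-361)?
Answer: -2525/1444 ≈ -1.7486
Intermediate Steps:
395/(-316) + (211 - 1*31)/(-361) = 395*(-1/316) + (211 - 31)*(-1/361) = -5/4 + 180*(-1/361) = -5/4 - 180/361 = -2525/1444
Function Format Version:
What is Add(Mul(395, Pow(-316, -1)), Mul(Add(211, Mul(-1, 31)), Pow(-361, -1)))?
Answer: Rational(-2525, 1444) ≈ -1.7486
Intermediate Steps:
Add(Mul(395, Pow(-316, -1)), Mul(Add(211, Mul(-1, 31)), Pow(-361, -1))) = Add(Mul(395, Rational(-1, 316)), Mul(Add(211, -31), Rational(-1, 361))) = Add(Rational(-5, 4), Mul(180, Rational(-1, 361))) = Add(Rational(-5, 4), Rational(-180, 361)) = Rational(-2525, 1444)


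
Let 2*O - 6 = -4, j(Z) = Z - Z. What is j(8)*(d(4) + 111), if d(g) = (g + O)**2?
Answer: 0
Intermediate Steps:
j(Z) = 0
O = 1 (O = 3 + (1/2)*(-4) = 3 - 2 = 1)
d(g) = (1 + g)**2 (d(g) = (g + 1)**2 = (1 + g)**2)
j(8)*(d(4) + 111) = 0*((1 + 4)**2 + 111) = 0*(5**2 + 111) = 0*(25 + 111) = 0*136 = 0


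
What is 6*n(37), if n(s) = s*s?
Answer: 8214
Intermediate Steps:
n(s) = s**2
6*n(37) = 6*37**2 = 6*1369 = 8214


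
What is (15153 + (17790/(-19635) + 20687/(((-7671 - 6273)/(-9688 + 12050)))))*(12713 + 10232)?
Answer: 49777842582845/186252 ≈ 2.6726e+8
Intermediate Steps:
(15153 + (17790/(-19635) + 20687/(((-7671 - 6273)/(-9688 + 12050)))))*(12713 + 10232) = (15153 + (17790*(-1/19635) + 20687/((-13944/2362))))*22945 = (15153 + (-1186/1309 + 20687/((-13944*1/2362))))*22945 = (15153 + (-1186/1309 + 20687/(-6972/1181)))*22945 = (15153 + (-1186/1309 + 20687*(-1181/6972)))*22945 = (15153 + (-1186/1309 - 24431347/6972))*22945 = (15153 - 652834735/186252)*22945 = (2169441821/186252)*22945 = 49777842582845/186252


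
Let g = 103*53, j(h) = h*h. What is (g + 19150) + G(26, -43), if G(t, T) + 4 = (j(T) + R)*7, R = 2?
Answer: 37562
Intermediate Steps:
j(h) = h**2
G(t, T) = 10 + 7*T**2 (G(t, T) = -4 + (T**2 + 2)*7 = -4 + (2 + T**2)*7 = -4 + (14 + 7*T**2) = 10 + 7*T**2)
g = 5459
(g + 19150) + G(26, -43) = (5459 + 19150) + (10 + 7*(-43)**2) = 24609 + (10 + 7*1849) = 24609 + (10 + 12943) = 24609 + 12953 = 37562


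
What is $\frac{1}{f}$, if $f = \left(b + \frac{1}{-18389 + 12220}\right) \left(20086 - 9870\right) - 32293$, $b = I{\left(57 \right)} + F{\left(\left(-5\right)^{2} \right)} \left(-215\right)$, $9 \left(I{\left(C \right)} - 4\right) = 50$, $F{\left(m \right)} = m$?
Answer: $- \frac{55521}{3045086727253} \approx -1.8233 \cdot 10^{-8}$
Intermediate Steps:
$I{\left(C \right)} = \frac{86}{9}$ ($I{\left(C \right)} = 4 + \frac{1}{9} \cdot 50 = 4 + \frac{50}{9} = \frac{86}{9}$)
$b = - \frac{48289}{9}$ ($b = \frac{86}{9} + \left(-5\right)^{2} \left(-215\right) = \frac{86}{9} + 25 \left(-215\right) = \frac{86}{9} - 5375 = - \frac{48289}{9} \approx -5365.4$)
$f = - \frac{3045086727253}{55521}$ ($f = \left(- \frac{48289}{9} + \frac{1}{-18389 + 12220}\right) \left(20086 - 9870\right) - 32293 = \left(- \frac{48289}{9} + \frac{1}{-6169}\right) 10216 - 32293 = \left(- \frac{48289}{9} - \frac{1}{6169}\right) 10216 - 32293 = \left(- \frac{297894850}{55521}\right) 10216 - 32293 = - \frac{3043293787600}{55521} - 32293 = - \frac{3045086727253}{55521} \approx -5.4846 \cdot 10^{7}$)
$\frac{1}{f} = \frac{1}{- \frac{3045086727253}{55521}} = - \frac{55521}{3045086727253}$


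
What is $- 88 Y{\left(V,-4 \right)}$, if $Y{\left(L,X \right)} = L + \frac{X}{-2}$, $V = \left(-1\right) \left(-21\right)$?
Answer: $-2024$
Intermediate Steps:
$V = 21$
$Y{\left(L,X \right)} = L - \frac{X}{2}$ ($Y{\left(L,X \right)} = L + X \left(- \frac{1}{2}\right) = L - \frac{X}{2}$)
$- 88 Y{\left(V,-4 \right)} = - 88 \left(21 - -2\right) = - 88 \left(21 + 2\right) = \left(-88\right) 23 = -2024$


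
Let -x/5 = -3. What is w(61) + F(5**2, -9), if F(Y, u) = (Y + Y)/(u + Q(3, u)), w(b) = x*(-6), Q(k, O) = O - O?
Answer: -860/9 ≈ -95.556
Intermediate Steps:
x = 15 (x = -5*(-3) = 15)
Q(k, O) = 0
w(b) = -90 (w(b) = 15*(-6) = -90)
F(Y, u) = 2*Y/u (F(Y, u) = (Y + Y)/(u + 0) = (2*Y)/u = 2*Y/u)
w(61) + F(5**2, -9) = -90 + 2*5**2/(-9) = -90 + 2*25*(-1/9) = -90 - 50/9 = -860/9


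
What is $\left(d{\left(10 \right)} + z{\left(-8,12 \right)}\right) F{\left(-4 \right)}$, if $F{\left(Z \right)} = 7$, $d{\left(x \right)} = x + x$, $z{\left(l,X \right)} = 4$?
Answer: $168$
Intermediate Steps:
$d{\left(x \right)} = 2 x$
$\left(d{\left(10 \right)} + z{\left(-8,12 \right)}\right) F{\left(-4 \right)} = \left(2 \cdot 10 + 4\right) 7 = \left(20 + 4\right) 7 = 24 \cdot 7 = 168$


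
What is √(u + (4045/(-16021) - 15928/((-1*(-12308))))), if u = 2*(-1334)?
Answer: I*√198022523099971/272357 ≈ 51.668*I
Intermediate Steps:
u = -2668
√(u + (4045/(-16021) - 15928/((-1*(-12308))))) = √(-2668 + (4045/(-16021) - 15928/((-1*(-12308))))) = √(-2668 + (4045*(-1/16021) - 15928/12308)) = √(-2668 + (-4045/16021 - 15928*1/12308)) = √(-2668 + (-4045/16021 - 22/17)) = √(-2668 - 421227/272357) = √(-727069703/272357) = I*√198022523099971/272357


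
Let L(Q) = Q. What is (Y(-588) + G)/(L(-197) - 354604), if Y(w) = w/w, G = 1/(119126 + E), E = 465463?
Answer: -584590/207412761789 ≈ -2.8185e-6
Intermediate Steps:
G = 1/584589 (G = 1/(119126 + 465463) = 1/584589 ≈ 1.7106e-6)
Y(w) = 1
(Y(-588) + G)/(L(-197) - 354604) = (1 + 1/584589)/(-197 - 354604) = (584590/584589)/(-354801) = (584590/584589)*(-1/354801) = -584590/207412761789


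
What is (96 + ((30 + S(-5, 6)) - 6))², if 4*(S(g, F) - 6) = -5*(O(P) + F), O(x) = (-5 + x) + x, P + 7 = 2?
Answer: 301401/16 ≈ 18838.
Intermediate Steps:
P = -5 (P = -7 + 2 = -5)
O(x) = -5 + 2*x
S(g, F) = 99/4 - 5*F/4 (S(g, F) = 6 + (-5*((-5 + 2*(-5)) + F))/4 = 6 + (-5*((-5 - 10) + F))/4 = 6 + (-5*(-15 + F))/4 = 6 + (75 - 5*F)/4 = 6 + (75/4 - 5*F/4) = 99/4 - 5*F/4)
(96 + ((30 + S(-5, 6)) - 6))² = (96 + ((30 + (99/4 - 5/4*6)) - 6))² = (96 + ((30 + (99/4 - 15/2)) - 6))² = (96 + ((30 + 69/4) - 6))² = (96 + (189/4 - 6))² = (96 + 165/4)² = (549/4)² = 301401/16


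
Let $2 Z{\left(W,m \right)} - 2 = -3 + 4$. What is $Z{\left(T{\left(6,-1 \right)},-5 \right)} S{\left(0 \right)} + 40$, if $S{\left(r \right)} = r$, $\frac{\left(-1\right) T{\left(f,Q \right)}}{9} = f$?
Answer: $40$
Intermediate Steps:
$T{\left(f,Q \right)} = - 9 f$
$Z{\left(W,m \right)} = \frac{3}{2}$ ($Z{\left(W,m \right)} = 1 + \frac{-3 + 4}{2} = 1 + \frac{1}{2} \cdot 1 = 1 + \frac{1}{2} = \frac{3}{2}$)
$Z{\left(T{\left(6,-1 \right)},-5 \right)} S{\left(0 \right)} + 40 = \frac{3}{2} \cdot 0 + 40 = 0 + 40 = 40$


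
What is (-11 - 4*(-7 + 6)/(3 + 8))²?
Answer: 13689/121 ≈ 113.13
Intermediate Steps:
(-11 - 4*(-7 + 6)/(3 + 8))² = (-11 - (-4)/11)² = (-11 - 4*(-1/11))² = (-11 + 4/11)² = (-117/11)² = 13689/121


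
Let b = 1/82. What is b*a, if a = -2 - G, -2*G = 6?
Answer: 1/82 ≈ 0.012195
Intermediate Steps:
b = 1/82 ≈ 0.012195
G = -3 (G = -½*6 = -3)
a = 1 (a = -2 - 1*(-3) = -2 + 3 = 1)
b*a = (1/82)*1 = 1/82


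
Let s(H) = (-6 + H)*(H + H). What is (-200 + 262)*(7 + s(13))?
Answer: 11718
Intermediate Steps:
s(H) = 2*H*(-6 + H) (s(H) = (-6 + H)*(2*H) = 2*H*(-6 + H))
(-200 + 262)*(7 + s(13)) = (-200 + 262)*(7 + 2*13*(-6 + 13)) = 62*(7 + 2*13*7) = 62*(7 + 182) = 62*189 = 11718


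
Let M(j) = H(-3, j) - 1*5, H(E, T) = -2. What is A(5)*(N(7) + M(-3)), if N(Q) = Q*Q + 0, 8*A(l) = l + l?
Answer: 105/2 ≈ 52.500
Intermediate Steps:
A(l) = l/4 (A(l) = (l + l)/8 = (2*l)/8 = l/4)
M(j) = -7 (M(j) = -2 - 1*5 = -2 - 5 = -7)
N(Q) = Q² (N(Q) = Q² + 0 = Q²)
A(5)*(N(7) + M(-3)) = ((¼)*5)*(7² - 7) = 5*(49 - 7)/4 = (5/4)*42 = 105/2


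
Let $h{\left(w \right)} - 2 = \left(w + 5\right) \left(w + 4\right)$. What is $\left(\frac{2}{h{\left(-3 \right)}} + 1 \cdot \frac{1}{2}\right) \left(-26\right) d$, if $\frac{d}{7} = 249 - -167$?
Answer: $-75712$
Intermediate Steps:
$h{\left(w \right)} = 2 + \left(4 + w\right) \left(5 + w\right)$ ($h{\left(w \right)} = 2 + \left(w + 5\right) \left(w + 4\right) = 2 + \left(5 + w\right) \left(4 + w\right) = 2 + \left(4 + w\right) \left(5 + w\right)$)
$d = 2912$ ($d = 7 \left(249 - -167\right) = 7 \left(249 + 167\right) = 7 \cdot 416 = 2912$)
$\left(\frac{2}{h{\left(-3 \right)}} + 1 \cdot \frac{1}{2}\right) \left(-26\right) d = \left(\frac{2}{22 + \left(-3\right)^{2} + 9 \left(-3\right)} + 1 \cdot \frac{1}{2}\right) \left(-26\right) 2912 = \left(\frac{2}{22 + 9 - 27} + 1 \cdot \frac{1}{2}\right) \left(-26\right) 2912 = \left(\frac{2}{4} + \frac{1}{2}\right) \left(-26\right) 2912 = \left(2 \cdot \frac{1}{4} + \frac{1}{2}\right) \left(-26\right) 2912 = \left(\frac{1}{2} + \frac{1}{2}\right) \left(-26\right) 2912 = 1 \left(-26\right) 2912 = \left(-26\right) 2912 = -75712$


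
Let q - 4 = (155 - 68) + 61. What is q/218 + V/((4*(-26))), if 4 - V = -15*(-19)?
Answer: 38533/11336 ≈ 3.3992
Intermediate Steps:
q = 152 (q = 4 + ((155 - 68) + 61) = 4 + (87 + 61) = 4 + 148 = 152)
V = -281 (V = 4 - (-15)*(-19) = 4 - 1*285 = 4 - 285 = -281)
q/218 + V/((4*(-26))) = 152/218 - 281/(4*(-26)) = 152*(1/218) - 281/(-104) = 76/109 - 281*(-1/104) = 76/109 + 281/104 = 38533/11336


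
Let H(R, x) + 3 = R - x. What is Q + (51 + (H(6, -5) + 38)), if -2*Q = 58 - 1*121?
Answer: 257/2 ≈ 128.50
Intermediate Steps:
H(R, x) = -3 + R - x (H(R, x) = -3 + (R - x) = -3 + R - x)
Q = 63/2 (Q = -(58 - 1*121)/2 = -(58 - 121)/2 = -½*(-63) = 63/2 ≈ 31.500)
Q + (51 + (H(6, -5) + 38)) = 63/2 + (51 + ((-3 + 6 - 1*(-5)) + 38)) = 63/2 + (51 + ((-3 + 6 + 5) + 38)) = 63/2 + (51 + (8 + 38)) = 63/2 + (51 + 46) = 63/2 + 97 = 257/2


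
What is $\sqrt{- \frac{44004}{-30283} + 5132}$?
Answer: $\frac{2 \sqrt{1176921237470}}{30283} \approx 71.648$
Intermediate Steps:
$\sqrt{- \frac{44004}{-30283} + 5132} = \sqrt{\left(-44004\right) \left(- \frac{1}{30283}\right) + 5132} = \sqrt{\frac{44004}{30283} + 5132} = \sqrt{\frac{155456360}{30283}} = \frac{2 \sqrt{1176921237470}}{30283}$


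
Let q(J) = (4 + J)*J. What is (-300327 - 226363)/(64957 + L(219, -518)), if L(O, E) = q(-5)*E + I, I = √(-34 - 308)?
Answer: -10949358410/1296547677 + 526690*I*√38/1296547677 ≈ -8.445 + 0.0025041*I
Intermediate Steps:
I = 3*I*√38 (I = √(-342) = 3*I*√38 ≈ 18.493*I)
q(J) = J*(4 + J)
L(O, E) = 5*E + 3*I*√38 (L(O, E) = (-5*(4 - 5))*E + 3*I*√38 = (-5*(-1))*E + 3*I*√38 = 5*E + 3*I*√38)
(-300327 - 226363)/(64957 + L(219, -518)) = (-300327 - 226363)/(64957 + (5*(-518) + 3*I*√38)) = -526690/(64957 + (-2590 + 3*I*√38)) = -526690/(62367 + 3*I*√38)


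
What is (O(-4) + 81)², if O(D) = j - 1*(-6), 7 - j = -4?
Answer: 9604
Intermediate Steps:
j = 11 (j = 7 - 1*(-4) = 7 + 4 = 11)
O(D) = 17 (O(D) = 11 - 1*(-6) = 11 + 6 = 17)
(O(-4) + 81)² = (17 + 81)² = 98² = 9604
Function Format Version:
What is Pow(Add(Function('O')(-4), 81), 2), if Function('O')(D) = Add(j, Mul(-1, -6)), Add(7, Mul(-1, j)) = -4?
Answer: 9604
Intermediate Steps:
j = 11 (j = Add(7, Mul(-1, -4)) = Add(7, 4) = 11)
Function('O')(D) = 17 (Function('O')(D) = Add(11, Mul(-1, -6)) = Add(11, 6) = 17)
Pow(Add(Function('O')(-4), 81), 2) = Pow(Add(17, 81), 2) = Pow(98, 2) = 9604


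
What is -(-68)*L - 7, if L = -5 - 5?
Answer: -687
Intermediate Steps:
L = -10
-(-68)*L - 7 = -(-68)*(-10) - 7 = -17*40 - 7 = -680 - 7 = -687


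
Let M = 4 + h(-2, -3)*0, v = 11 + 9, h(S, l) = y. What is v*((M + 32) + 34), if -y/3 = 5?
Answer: 1400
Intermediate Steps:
y = -15 (y = -3*5 = -15)
h(S, l) = -15
v = 20
M = 4 (M = 4 - 15*0 = 4 + 0 = 4)
v*((M + 32) + 34) = 20*((4 + 32) + 34) = 20*(36 + 34) = 20*70 = 1400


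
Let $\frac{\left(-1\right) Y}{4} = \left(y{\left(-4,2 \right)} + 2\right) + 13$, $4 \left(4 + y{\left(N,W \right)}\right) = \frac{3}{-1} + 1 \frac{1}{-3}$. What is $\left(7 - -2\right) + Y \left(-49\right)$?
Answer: $\frac{6005}{3} \approx 2001.7$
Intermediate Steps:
$y{\left(N,W \right)} = - \frac{29}{6}$ ($y{\left(N,W \right)} = -4 + \frac{\frac{3}{-1} + 1 \frac{1}{-3}}{4} = -4 + \frac{3 \left(-1\right) + 1 \left(- \frac{1}{3}\right)}{4} = -4 + \frac{-3 - \frac{1}{3}}{4} = -4 + \frac{1}{4} \left(- \frac{10}{3}\right) = -4 - \frac{5}{6} = - \frac{29}{6}$)
$Y = - \frac{122}{3}$ ($Y = - 4 \left(\left(- \frac{29}{6} + 2\right) + 13\right) = - 4 \left(- \frac{17}{6} + 13\right) = \left(-4\right) \frac{61}{6} = - \frac{122}{3} \approx -40.667$)
$\left(7 - -2\right) + Y \left(-49\right) = \left(7 - -2\right) - - \frac{5978}{3} = \left(7 + 2\right) + \frac{5978}{3} = 9 + \frac{5978}{3} = \frac{6005}{3}$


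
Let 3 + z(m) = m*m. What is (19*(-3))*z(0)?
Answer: 171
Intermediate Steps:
z(m) = -3 + m² (z(m) = -3 + m*m = -3 + m²)
(19*(-3))*z(0) = (19*(-3))*(-3 + 0²) = -57*(-3 + 0) = -57*(-3) = 171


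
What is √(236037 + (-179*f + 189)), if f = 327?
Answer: √177693 ≈ 421.54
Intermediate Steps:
√(236037 + (-179*f + 189)) = √(236037 + (-179*327 + 189)) = √(236037 + (-58533 + 189)) = √(236037 - 58344) = √177693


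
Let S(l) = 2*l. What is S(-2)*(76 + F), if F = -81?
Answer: 20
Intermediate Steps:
S(-2)*(76 + F) = (2*(-2))*(76 - 81) = -4*(-5) = 20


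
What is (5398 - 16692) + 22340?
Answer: 11046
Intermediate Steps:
(5398 - 16692) + 22340 = -11294 + 22340 = 11046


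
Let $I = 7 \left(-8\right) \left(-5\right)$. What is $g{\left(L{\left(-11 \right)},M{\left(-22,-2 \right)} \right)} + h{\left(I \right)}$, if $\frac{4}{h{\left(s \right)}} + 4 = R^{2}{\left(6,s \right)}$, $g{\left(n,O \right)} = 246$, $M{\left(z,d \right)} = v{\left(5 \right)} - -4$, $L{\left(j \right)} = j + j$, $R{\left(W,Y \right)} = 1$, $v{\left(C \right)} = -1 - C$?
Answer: $\frac{734}{3} \approx 244.67$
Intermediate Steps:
$L{\left(j \right)} = 2 j$
$M{\left(z,d \right)} = -2$ ($M{\left(z,d \right)} = \left(-1 - 5\right) - -4 = \left(-1 - 5\right) + 4 = -6 + 4 = -2$)
$I = 280$ ($I = \left(-56\right) \left(-5\right) = 280$)
$h{\left(s \right)} = - \frac{4}{3}$ ($h{\left(s \right)} = \frac{4}{-4 + 1^{2}} = \frac{4}{-4 + 1} = \frac{4}{-3} = 4 \left(- \frac{1}{3}\right) = - \frac{4}{3}$)
$g{\left(L{\left(-11 \right)},M{\left(-22,-2 \right)} \right)} + h{\left(I \right)} = 246 - \frac{4}{3} = \frac{734}{3}$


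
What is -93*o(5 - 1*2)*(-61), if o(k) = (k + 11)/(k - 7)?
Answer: -39711/2 ≈ -19856.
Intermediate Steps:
o(k) = (11 + k)/(-7 + k)
-93*o(5 - 1*2)*(-61) = -93*(11 + (5 - 1*2))/(-7 + (5 - 1*2))*(-61) = -93*(11 + (5 - 2))/(-7 + (5 - 2))*(-61) = -93*(11 + 3)/(-7 + 3)*(-61) = -93*14/(-4)*(-61) = -(-93)*14/4*(-61) = -93*(-7/2)*(-61) = (651/2)*(-61) = -39711/2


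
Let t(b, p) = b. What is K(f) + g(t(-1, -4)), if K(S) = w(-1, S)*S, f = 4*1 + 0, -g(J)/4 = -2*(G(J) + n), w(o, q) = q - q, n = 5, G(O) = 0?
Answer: 40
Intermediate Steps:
w(o, q) = 0
g(J) = 40 (g(J) = -(-8)*(0 + 5) = -(-8)*5 = -4*(-10) = 40)
f = 4 (f = 4 + 0 = 4)
K(S) = 0 (K(S) = 0*S = 0)
K(f) + g(t(-1, -4)) = 0 + 40 = 40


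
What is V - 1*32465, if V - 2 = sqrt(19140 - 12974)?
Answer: -32463 + sqrt(6166) ≈ -32384.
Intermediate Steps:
V = 2 + sqrt(6166) (V = 2 + sqrt(19140 - 12974) = 2 + sqrt(6166) ≈ 80.524)
V - 1*32465 = (2 + sqrt(6166)) - 1*32465 = (2 + sqrt(6166)) - 32465 = -32463 + sqrt(6166)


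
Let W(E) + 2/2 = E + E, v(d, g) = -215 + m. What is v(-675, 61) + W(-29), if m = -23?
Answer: -297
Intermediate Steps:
v(d, g) = -238 (v(d, g) = -215 - 23 = -238)
W(E) = -1 + 2*E (W(E) = -1 + (E + E) = -1 + 2*E)
v(-675, 61) + W(-29) = -238 + (-1 + 2*(-29)) = -238 + (-1 - 58) = -238 - 59 = -297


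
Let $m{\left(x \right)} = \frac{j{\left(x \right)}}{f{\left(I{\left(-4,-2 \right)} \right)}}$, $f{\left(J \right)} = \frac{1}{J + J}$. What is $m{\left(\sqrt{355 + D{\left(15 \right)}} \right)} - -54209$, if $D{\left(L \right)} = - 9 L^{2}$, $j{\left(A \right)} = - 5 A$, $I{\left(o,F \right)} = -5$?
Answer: $54209 + 50 i \sqrt{1670} \approx 54209.0 + 2043.3 i$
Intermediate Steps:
$f{\left(J \right)} = \frac{1}{2 J}$
$m{\left(x \right)} = 50 x$ ($m{\left(x \right)} = \frac{\left(-5\right) x}{\frac{1}{2} \frac{1}{-5}} = \frac{\left(-5\right) x}{\frac{1}{2} \left(- \frac{1}{5}\right)} = \frac{\left(-5\right) x}{- \frac{1}{10}} = - 5 x \left(-10\right) = 50 x$)
$m{\left(\sqrt{355 + D{\left(15 \right)}} \right)} - -54209 = 50 \sqrt{355 - 9 \cdot 15^{2}} - -54209 = 50 \sqrt{355 - 2025} + 54209 = 50 \sqrt{-1670} + 54209 = 50 i \sqrt{1670} + 54209 = 54209 + 50 i \sqrt{1670}$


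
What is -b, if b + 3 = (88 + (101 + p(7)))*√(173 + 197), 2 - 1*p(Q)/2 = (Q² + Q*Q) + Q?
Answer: 3 + 17*√370 ≈ 330.00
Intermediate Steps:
p(Q) = 4 - 4*Q² - 2*Q (p(Q) = 4 - 2*((Q² + Q*Q) + Q) = 4 - 2*((Q² + Q²) + Q) = 4 - 2*(2*Q² + Q) = 4 - 2*(Q + 2*Q²) = 4 + (-4*Q² - 2*Q) = 4 - 4*Q² - 2*Q)
b = -3 - 17*√370 (b = -3 + (88 + (101 + (4 - 4*7² - 2*7)))*√(173 + 197) = -3 + (88 + (101 + (4 - 4*49 - 14)))*√370 = -3 + (88 + (101 + (4 - 196 - 14)))*√370 = -3 + (88 + (101 - 206))*√370 = -3 + (88 - 105)*√370 = -3 - 17*√370 ≈ -330.00)
-b = -(-3 - 17*√370) = 3 + 17*√370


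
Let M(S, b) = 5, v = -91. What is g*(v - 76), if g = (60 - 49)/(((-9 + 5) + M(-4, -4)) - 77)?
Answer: 1837/76 ≈ 24.171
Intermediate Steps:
g = -11/76 (g = (60 - 49)/(((-9 + 5) + 5) - 77) = 11/((-4 + 5) - 77) = 11/(1 - 77) = 11/(-76) = 11*(-1/76) = -11/76 ≈ -0.14474)
g*(v - 76) = -11*(-91 - 76)/76 = -11/76*(-167) = 1837/76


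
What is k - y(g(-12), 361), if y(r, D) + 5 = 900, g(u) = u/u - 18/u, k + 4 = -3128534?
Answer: -3129433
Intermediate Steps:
k = -3128538 (k = -4 - 3128534 = -3128538)
g(u) = 1 - 18/u
y(r, D) = 895 (y(r, D) = -5 + 900 = 895)
k - y(g(-12), 361) = -3128538 - 1*895 = -3128538 - 895 = -3129433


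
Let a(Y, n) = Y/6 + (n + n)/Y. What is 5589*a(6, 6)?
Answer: 16767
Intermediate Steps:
a(Y, n) = Y/6 + 2*n/Y (a(Y, n) = Y*(1/6) + (2*n)/Y = Y/6 + 2*n/Y)
5589*a(6, 6) = 5589*((1/6)*6 + 2*6/6) = 5589*(1 + 2*6*(1/6)) = 5589*(1 + 2) = 5589*3 = 16767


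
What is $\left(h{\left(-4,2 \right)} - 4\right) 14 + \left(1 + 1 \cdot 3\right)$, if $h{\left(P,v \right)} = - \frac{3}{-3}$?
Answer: $-38$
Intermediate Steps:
$h{\left(P,v \right)} = 1$ ($h{\left(P,v \right)} = \left(-3\right) \left(- \frac{1}{3}\right) = 1$)
$\left(h{\left(-4,2 \right)} - 4\right) 14 + \left(1 + 1 \cdot 3\right) = \left(1 - 4\right) 14 + \left(1 + 1 \cdot 3\right) = \left(-3\right) 14 + \left(1 + 3\right) = -42 + 4 = -38$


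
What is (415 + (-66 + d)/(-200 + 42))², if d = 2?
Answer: 1076955489/6241 ≈ 1.7256e+5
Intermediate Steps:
(415 + (-66 + d)/(-200 + 42))² = (415 + (-66 + 2)/(-200 + 42))² = (415 - 64/(-158))² = (415 - 64*(-1/158))² = (415 + 32/79)² = (32817/79)² = 1076955489/6241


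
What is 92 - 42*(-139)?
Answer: 5930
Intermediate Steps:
92 - 42*(-139) = 92 + 5838 = 5930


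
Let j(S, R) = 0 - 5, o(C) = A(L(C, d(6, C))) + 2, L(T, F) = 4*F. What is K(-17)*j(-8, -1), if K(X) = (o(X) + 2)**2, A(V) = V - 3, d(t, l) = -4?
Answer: -1125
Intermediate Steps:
A(V) = -3 + V
o(C) = -17 (o(C) = (-3 + 4*(-4)) + 2 = (-3 - 16) + 2 = -19 + 2 = -17)
j(S, R) = -5
K(X) = 225 (K(X) = (-17 + 2)**2 = (-15)**2 = 225)
K(-17)*j(-8, -1) = 225*(-5) = -1125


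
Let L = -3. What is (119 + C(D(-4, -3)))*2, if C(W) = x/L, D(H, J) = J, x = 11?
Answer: 692/3 ≈ 230.67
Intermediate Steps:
C(W) = -11/3 (C(W) = 11/(-3) = 11*(-1/3) = -11/3)
(119 + C(D(-4, -3)))*2 = (119 - 11/3)*2 = (346/3)*2 = 692/3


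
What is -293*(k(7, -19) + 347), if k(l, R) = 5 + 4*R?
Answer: -80868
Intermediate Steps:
-293*(k(7, -19) + 347) = -293*((5 + 4*(-19)) + 347) = -293*((5 - 76) + 347) = -293*(-71 + 347) = -293*276 = -80868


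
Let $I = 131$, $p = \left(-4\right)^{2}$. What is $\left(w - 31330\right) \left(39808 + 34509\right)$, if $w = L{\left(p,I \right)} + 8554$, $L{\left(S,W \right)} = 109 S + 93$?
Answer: $-1556123663$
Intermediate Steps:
$p = 16$
$L{\left(S,W \right)} = 93 + 109 S$
$w = 10391$ ($w = \left(93 + 109 \cdot 16\right) + 8554 = \left(93 + 1744\right) + 8554 = 1837 + 8554 = 10391$)
$\left(w - 31330\right) \left(39808 + 34509\right) = \left(10391 - 31330\right) \left(39808 + 34509\right) = \left(-20939\right) 74317 = -1556123663$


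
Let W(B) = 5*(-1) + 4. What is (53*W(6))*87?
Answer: -4611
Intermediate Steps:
W(B) = -1 (W(B) = -5 + 4 = -1)
(53*W(6))*87 = (53*(-1))*87 = -53*87 = -4611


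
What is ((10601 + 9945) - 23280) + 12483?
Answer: 9749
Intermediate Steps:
((10601 + 9945) - 23280) + 12483 = (20546 - 23280) + 12483 = -2734 + 12483 = 9749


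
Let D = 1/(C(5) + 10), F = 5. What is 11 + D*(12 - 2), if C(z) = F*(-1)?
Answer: 13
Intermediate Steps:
C(z) = -5 (C(z) = 5*(-1) = -5)
D = ⅕ (D = 1/(-5 + 10) = 1/5 = ⅕ ≈ 0.20000)
11 + D*(12 - 2) = 11 + (12 - 2)/5 = 11 + (⅕)*10 = 11 + 2 = 13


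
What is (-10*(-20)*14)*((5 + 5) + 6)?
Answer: 44800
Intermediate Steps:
(-10*(-20)*14)*((5 + 5) + 6) = (200*14)*(10 + 6) = 2800*16 = 44800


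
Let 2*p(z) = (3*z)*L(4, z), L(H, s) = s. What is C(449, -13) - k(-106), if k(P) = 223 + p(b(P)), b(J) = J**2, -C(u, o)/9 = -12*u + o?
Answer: -189323158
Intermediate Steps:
C(u, o) = -9*o + 108*u (C(u, o) = -9*(-12*u + o) = -9*(o - 12*u) = -9*o + 108*u)
p(z) = 3*z**2/2 (p(z) = ((3*z)*z)/2 = (3*z**2)/2 = 3*z**2/2)
k(P) = 223 + 3*P**4/2 (k(P) = 223 + 3*(P**2)**2/2 = 223 + 3*P**4/2)
C(449, -13) - k(-106) = (-9*(-13) + 108*449) - (223 + (3/2)*(-106)**4) = (117 + 48492) - (223 + (3/2)*126247696) = 48609 - (223 + 189371544) = 48609 - 1*189371767 = 48609 - 189371767 = -189323158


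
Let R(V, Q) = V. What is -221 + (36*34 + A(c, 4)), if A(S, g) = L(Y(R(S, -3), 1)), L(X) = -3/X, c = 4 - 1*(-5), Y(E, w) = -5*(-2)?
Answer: 10027/10 ≈ 1002.7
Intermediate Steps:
Y(E, w) = 10
c = 9 (c = 4 + 5 = 9)
A(S, g) = -3/10
-221 + (36*34 + A(c, 4)) = -221 + (36*34 - 3/10) = -221 + (1224 - 3/10) = -221 + 12237/10 = 10027/10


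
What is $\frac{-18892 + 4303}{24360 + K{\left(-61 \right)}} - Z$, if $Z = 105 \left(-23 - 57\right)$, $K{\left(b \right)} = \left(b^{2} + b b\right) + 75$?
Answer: $\frac{267752211}{31877} \approx 8399.5$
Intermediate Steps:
$K{\left(b \right)} = 75 + 2 b^{2}$ ($K{\left(b \right)} = \left(b^{2} + b^{2}\right) + 75 = 2 b^{2} + 75 = 75 + 2 b^{2}$)
$Z = -8400$ ($Z = 105 \left(-80\right) = -8400$)
$\frac{-18892 + 4303}{24360 + K{\left(-61 \right)}} - Z = \frac{-18892 + 4303}{24360 + \left(75 + 2 \left(-61\right)^{2}\right)} - -8400 = - \frac{14589}{24360 + \left(75 + 2 \cdot 3721\right)} + 8400 = - \frac{14589}{24360 + \left(75 + 7442\right)} + 8400 = - \frac{14589}{24360 + 7517} + 8400 = - \frac{14589}{31877} + 8400 = \frac{267752211}{31877}$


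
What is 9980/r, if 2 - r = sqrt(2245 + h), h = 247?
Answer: -2495/311 - 2495*sqrt(623)/311 ≈ -208.26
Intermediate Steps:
r = 2 - 2*sqrt(623) (r = 2 - sqrt(2245 + 247) = 2 - sqrt(2492) = 2 - 2*sqrt(623) ≈ -47.920)
9980/r = 9980/(2 - 2*sqrt(623))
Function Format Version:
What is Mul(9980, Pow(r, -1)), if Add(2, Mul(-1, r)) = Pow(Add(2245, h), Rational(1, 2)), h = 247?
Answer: Add(Rational(-2495, 311), Mul(Rational(-2495, 311), Pow(623, Rational(1, 2)))) ≈ -208.26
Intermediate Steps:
r = Add(2, Mul(-2, Pow(623, Rational(1, 2)))) (r = Add(2, Mul(-1, Pow(Add(2245, 247), Rational(1, 2)))) = Add(2, Mul(-1, Pow(2492, Rational(1, 2)))) = Add(2, Mul(-1, Mul(2, Pow(623, Rational(1, 2))))) = Add(2, Mul(-2, Pow(623, Rational(1, 2)))) ≈ -47.920)
Mul(9980, Pow(r, -1)) = Mul(9980, Pow(Add(2, Mul(-2, Pow(623, Rational(1, 2)))), -1))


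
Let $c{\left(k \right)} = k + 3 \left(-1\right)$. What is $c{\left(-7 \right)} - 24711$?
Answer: $-24721$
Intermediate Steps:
$c{\left(k \right)} = -3 + k$ ($c{\left(k \right)} = k - 3 = -3 + k$)
$c{\left(-7 \right)} - 24711 = \left(-3 - 7\right) - 24711 = -10 - 24711 = -24721$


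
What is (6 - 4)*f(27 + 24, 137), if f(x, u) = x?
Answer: 102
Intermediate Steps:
(6 - 4)*f(27 + 24, 137) = (6 - 4)*(27 + 24) = 2*51 = 102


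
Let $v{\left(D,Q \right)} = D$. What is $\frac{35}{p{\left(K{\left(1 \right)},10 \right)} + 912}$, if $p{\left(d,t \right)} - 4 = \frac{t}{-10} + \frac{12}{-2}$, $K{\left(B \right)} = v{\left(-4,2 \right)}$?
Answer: $\frac{35}{909} \approx 0.038504$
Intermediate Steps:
$K{\left(B \right)} = -4$
$p{\left(d,t \right)} = -2 - \frac{t}{10}$ ($p{\left(d,t \right)} = 4 + \left(\frac{t}{-10} + \frac{12}{-2}\right) = 4 + \left(t \left(- \frac{1}{10}\right) + 12 \left(- \frac{1}{2}\right)\right) = 4 - \left(6 + \frac{t}{10}\right) = -2 - \frac{t}{10}$)
$\frac{35}{p{\left(K{\left(1 \right)},10 \right)} + 912} = \frac{35}{\left(-2 - 1\right) + 912} = \frac{35}{-3 + 912} = \frac{35}{909}$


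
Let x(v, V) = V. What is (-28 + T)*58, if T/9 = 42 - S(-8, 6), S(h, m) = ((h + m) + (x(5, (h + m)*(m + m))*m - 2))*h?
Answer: -597748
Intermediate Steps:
S(h, m) = h*(-2 + h + m + 2*m²*(h + m)) (S(h, m) = ((h + m) + (((h + m)*(m + m))*m - 2))*h = ((h + m) + (((h + m)*(2*m))*m - 2))*h = ((h + m) + ((2*m*(h + m))*m - 2))*h = ((h + m) + (2*m²*(h + m) - 2))*h = ((h + m) + (-2 + 2*m²*(h + m)))*h = (-2 + h + m + 2*m²*(h + m))*h = h*(-2 + h + m + 2*m²*(h + m)))
T = -10278 (T = 9*(42 - (-8)*(-2 - 8 + 6 + 2*6²*(-8 + 6))) = 9*(42 - (-8)*(-2 - 8 + 6 + 2*36*(-2))) = 9*(42 - (-8)*(-2 - 8 + 6 - 144)) = 9*(42 - (-8)*(-148)) = 9*(42 - 1*1184) = 9*(42 - 1184) = 9*(-1142) = -10278)
(-28 + T)*58 = (-28 - 10278)*58 = -10306*58 = -597748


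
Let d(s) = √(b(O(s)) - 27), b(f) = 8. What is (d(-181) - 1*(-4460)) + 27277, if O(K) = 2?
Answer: 31737 + I*√19 ≈ 31737.0 + 4.3589*I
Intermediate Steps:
d(s) = I*√19 (d(s) = √(8 - 27) = √(-19) = I*√19)
(d(-181) - 1*(-4460)) + 27277 = (I*√19 - 1*(-4460)) + 27277 = (I*√19 + 4460) + 27277 = (4460 + I*√19) + 27277 = 31737 + I*√19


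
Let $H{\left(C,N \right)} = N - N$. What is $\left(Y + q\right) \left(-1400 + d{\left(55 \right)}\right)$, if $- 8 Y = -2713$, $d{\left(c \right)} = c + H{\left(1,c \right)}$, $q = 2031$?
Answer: $- \frac{25502545}{8} \approx -3.1878 \cdot 10^{6}$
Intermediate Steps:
$H{\left(C,N \right)} = 0$
$d{\left(c \right)} = c$ ($d{\left(c \right)} = c + 0 = c$)
$Y = \frac{2713}{8}$ ($Y = \left(- \frac{1}{8}\right) \left(-2713\right) = \frac{2713}{8} \approx 339.13$)
$\left(Y + q\right) \left(-1400 + d{\left(55 \right)}\right) = \left(\frac{2713}{8} + 2031\right) \left(-1400 + 55\right) = \frac{18961}{8} \left(-1345\right) = - \frac{25502545}{8}$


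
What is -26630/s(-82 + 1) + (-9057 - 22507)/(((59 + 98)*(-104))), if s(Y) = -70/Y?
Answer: -67726493/2198 ≈ -30813.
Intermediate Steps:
-26630/s(-82 + 1) + (-9057 - 22507)/(((59 + 98)*(-104))) = -26630/((-70/(-82 + 1))) + (-9057 - 22507)/(((59 + 98)*(-104))) = -26630/((-70/(-81))) - 31564/(157*(-104)) = -26630/((-70*(-1/81))) - 31564/(-16328) = -26630/70/81 - 31564*(-1/16328) = -26630*81/70 + 607/314 = -215703/7 + 607/314 = -67726493/2198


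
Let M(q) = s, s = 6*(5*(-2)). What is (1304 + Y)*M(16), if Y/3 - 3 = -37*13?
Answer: 7800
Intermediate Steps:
Y = -1434 (Y = 9 + 3*(-37*13) = 9 + 3*(-481) = 9 - 1443 = -1434)
s = -60 (s = 6*(-10) = -60)
M(q) = -60
(1304 + Y)*M(16) = (1304 - 1434)*(-60) = -130*(-60) = 7800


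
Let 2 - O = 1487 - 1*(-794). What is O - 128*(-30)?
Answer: 1561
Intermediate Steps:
O = -2279 (O = 2 - (1487 - 1*(-794)) = 2 - (1487 + 794) = 2 - 1*2281 = 2 - 2281 = -2279)
O - 128*(-30) = -2279 - 128*(-30) = -2279 + 3840 = 1561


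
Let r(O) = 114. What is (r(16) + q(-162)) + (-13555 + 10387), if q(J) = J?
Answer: -3216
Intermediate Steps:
(r(16) + q(-162)) + (-13555 + 10387) = (114 - 162) + (-13555 + 10387) = -48 - 3168 = -3216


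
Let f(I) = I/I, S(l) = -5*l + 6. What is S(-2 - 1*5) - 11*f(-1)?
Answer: 30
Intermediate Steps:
S(l) = 6 - 5*l
f(I) = 1
S(-2 - 1*5) - 11*f(-1) = (6 - 5*(-2 - 1*5)) - 11*1 = (6 - 5*(-2 - 5)) - 11 = (6 - 5*(-7)) - 11 = (6 + 35) - 11 = 41 - 11 = 30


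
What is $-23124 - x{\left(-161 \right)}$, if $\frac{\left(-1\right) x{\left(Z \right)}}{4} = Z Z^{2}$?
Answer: $-16716248$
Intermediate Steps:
$x{\left(Z \right)} = - 4 Z^{3}$ ($x{\left(Z \right)} = - 4 Z Z^{2} = - 4 Z^{3}$)
$-23124 - x{\left(-161 \right)} = -23124 - - 4 \left(-161\right)^{3} = -23124 - \left(-4\right) \left(-4173281\right) = -23124 - 16693124 = -16716248$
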